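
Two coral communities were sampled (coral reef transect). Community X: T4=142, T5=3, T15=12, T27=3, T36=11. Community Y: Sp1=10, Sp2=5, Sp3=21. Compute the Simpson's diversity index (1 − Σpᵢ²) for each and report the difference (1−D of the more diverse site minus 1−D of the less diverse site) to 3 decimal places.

Community X: N=171, proportions 0.83041, 0.01754, 0.07018, 0.01754, 0.06433, giving 1−D = 0.30074 (working shown to 5 dp, full precision carried).
Community Y: N=36, proportions 0.27778, 0.13889, 0.58333, giving 1−D = 0.56327.
Difference = |0.30074 − 0.56327| = 0.26253, i.e. 0.263 to 3 decimal places.

0.263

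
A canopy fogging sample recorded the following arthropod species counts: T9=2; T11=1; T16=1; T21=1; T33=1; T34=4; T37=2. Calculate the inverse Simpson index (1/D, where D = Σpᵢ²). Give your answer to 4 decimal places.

5.1429

Total N = 2+1+1+1+1+4+2 = 12, so the proportions are 0.16666667, 0.08333333, 0.08333333, 0.08333333, 0.08333333, 0.33333333, 0.16666667 (working shown to 8 dp, full precision carried).
D = 0.16666667² + 0.08333333² + 0.08333333² + 0.08333333² + 0.08333333² + 0.33333333² + 0.16666667² = 0.02777778 + 0.00694444 + 0.00694444 + 0.00694444 + 0.00694444 + 0.11111111 + 0.02777778 = 0.19444444.
So 1/D = 5.142857, i.e. 5.1429 to 4 decimal places.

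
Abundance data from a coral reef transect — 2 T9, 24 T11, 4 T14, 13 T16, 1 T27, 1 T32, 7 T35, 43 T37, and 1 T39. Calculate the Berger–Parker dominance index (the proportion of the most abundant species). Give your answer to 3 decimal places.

0.448

Total N = 2+24+4+13+1+1+7+43+1 = 96, so the proportions are 0.02083, 0.25, 0.04167, 0.13542, 0.01042, 0.01042, 0.07292, 0.44792, 0.01042 (working shown to 5 dp, full precision carried).
The largest proportion is 0.44792, i.e. d = 0.448 to 3 decimal places.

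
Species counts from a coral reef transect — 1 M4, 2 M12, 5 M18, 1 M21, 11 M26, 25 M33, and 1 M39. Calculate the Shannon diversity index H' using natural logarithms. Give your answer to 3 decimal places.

1.301

Total N = 1+2+5+1+11+25+1 = 46, so the proportions are 0.02174, 0.04348, 0.1087, 0.02174, 0.23913, 0.54348, 0.02174 (working shown to 5 dp, full precision carried).
Each pᵢ ln pᵢ term: 0.02174×(-3.82864)=-0.08323, 0.04348×(-3.13549)=-0.13633, 0.1087×(-2.21920)=-0.24122, 0.02174×(-3.82864)=-0.08323, 0.23913×(-1.43075)=-0.34213, 0.54348×(-0.60977)=-0.33139, 0.02174×(-3.82864)=-0.08323.
Sum = -1.30077, so H' = 1.301.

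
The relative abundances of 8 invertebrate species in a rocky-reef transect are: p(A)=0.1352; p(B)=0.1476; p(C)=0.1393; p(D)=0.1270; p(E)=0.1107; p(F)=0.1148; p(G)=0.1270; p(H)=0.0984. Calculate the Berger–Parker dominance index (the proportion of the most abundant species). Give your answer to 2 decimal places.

0.15

The largest proportion is 0.1476, i.e. d = 0.15 to 2 decimal places.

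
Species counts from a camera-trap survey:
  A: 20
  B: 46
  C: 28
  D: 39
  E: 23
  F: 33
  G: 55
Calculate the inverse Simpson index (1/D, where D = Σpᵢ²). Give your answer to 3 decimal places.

6.291

Total N = 20+46+28+39+23+33+55 = 244, so the proportions are 0.0819672, 0.1885246, 0.1147541, 0.1598361, 0.0942623, 0.1352459, 0.2254098 (working shown to 7 dp, full precision carried).
D = 0.0819672² + 0.1885246² + 0.1147541² + 0.1598361² + 0.0942623² + 0.1352459² + 0.2254098² = 0.0067186 + 0.0355415 + 0.0131685 + 0.0255476 + 0.0088854 + 0.0182915 + 0.0508096 = 0.1589626.
So 1/D = 6.29079, i.e. 6.291 to 3 decimal places.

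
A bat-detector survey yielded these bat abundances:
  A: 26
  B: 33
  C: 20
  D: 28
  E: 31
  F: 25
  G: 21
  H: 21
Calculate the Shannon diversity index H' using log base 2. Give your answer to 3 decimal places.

Total N = 26+33+20+28+31+25+21+21 = 205, so the proportions are 0.12683, 0.16098, 0.09756, 0.13659, 0.15122, 0.12195, 0.10244, 0.10244 (working shown to 5 dp, full precision carried).
Each pᵢ log₂ pᵢ term: 0.12683×(-2.97904)=-0.37783, 0.16098×(-2.63509)=-0.42418, 0.09756×(-3.35755)=-0.32757, 0.13659×(-2.87213)=-0.39229, 0.15122×(-2.72528)=-0.41212, 0.12195×(-3.03562)=-0.37020, 0.10244×(-3.28716)=-0.33673, 0.10244×(-3.28716)=-0.33673.
Sum = -2.97765, so H' = 2.978.

2.978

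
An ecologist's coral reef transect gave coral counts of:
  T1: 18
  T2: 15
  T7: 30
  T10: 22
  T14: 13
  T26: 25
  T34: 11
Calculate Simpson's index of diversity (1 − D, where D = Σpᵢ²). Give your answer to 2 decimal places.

0.84

Total N = 18+15+30+22+13+25+11 = 134, so the proportions are 0.1343, 0.1119, 0.2239, 0.1642, 0.097, 0.1866, 0.0821 (working shown to 4 dp, full precision carried).
D = 0.1343² + 0.1119² + 0.2239² + 0.1642² + 0.097² + 0.1866² + 0.0821² = 0.0180 + 0.0125 + 0.0501 + 0.0270 + 0.0094 + 0.0348 + 0.0067 = 0.1586.
So 1 − D = 0.8414, i.e. 0.84 to 2 decimal places.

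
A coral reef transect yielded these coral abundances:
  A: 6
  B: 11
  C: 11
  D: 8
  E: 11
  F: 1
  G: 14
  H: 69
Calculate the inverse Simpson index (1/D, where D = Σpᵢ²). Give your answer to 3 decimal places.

Total N = 6+11+11+8+11+1+14+69 = 131, so the proportions are 0.0458015, 0.0839695, 0.0839695, 0.0610687, 0.0839695, 0.0076336, 0.1068702, 0.5267176 (working shown to 7 dp, full precision carried).
D = 0.0458015² + 0.0839695² + 0.0839695² + 0.0610687² + 0.0839695² + 0.0076336² + 0.1068702² + 0.5267176² = 0.0020978 + 0.0070509 + 0.0070509 + 0.0037294 + 0.0070509 + 0.0000583 + 0.0114212 + 0.2774314 = 0.3158907.
So 1/D = 3.16565, i.e. 3.166 to 3 decimal places.

3.166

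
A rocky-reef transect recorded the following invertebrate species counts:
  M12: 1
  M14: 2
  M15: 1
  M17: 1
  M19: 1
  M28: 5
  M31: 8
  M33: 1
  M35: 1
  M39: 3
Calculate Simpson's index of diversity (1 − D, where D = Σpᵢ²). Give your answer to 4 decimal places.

Total N = 1+2+1+1+1+5+8+1+1+3 = 24, so the proportions are 0.041667, 0.083333, 0.041667, 0.041667, 0.041667, 0.208333, 0.333333, 0.041667, 0.041667, 0.125 (working shown to 6 dp, full precision carried).
D = 0.041667² + 0.083333² + 0.041667² + 0.041667² + 0.041667² + 0.208333² + 0.333333² + 0.041667² + 0.041667² + 0.125² = 0.001736 + 0.006944 + 0.001736 + 0.001736 + 0.001736 + 0.043403 + 0.111111 + 0.001736 + 0.001736 + 0.015625 = 0.187500.
So 1 − D = 0.812500, i.e. 0.8125 to 4 decimal places.

0.8125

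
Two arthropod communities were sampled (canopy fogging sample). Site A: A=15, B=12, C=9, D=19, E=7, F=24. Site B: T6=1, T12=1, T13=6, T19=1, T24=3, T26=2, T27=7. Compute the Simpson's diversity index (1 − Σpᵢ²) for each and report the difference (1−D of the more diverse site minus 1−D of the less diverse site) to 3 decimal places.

0.035

Site A: N=86, proportions 0.174419, 0.139535, 0.104651, 0.22093, 0.081395, 0.27907, giving 1−D = 0.805841 (working shown to 6 dp, full precision carried).
Site B: N=21, proportions 0.047619, 0.047619, 0.285714, 0.047619, 0.142857, 0.095238, 0.333333, giving 1−D = 0.770975.
Difference = |0.805841 − 0.770975| = 0.034866, i.e. 0.035 to 3 decimal places.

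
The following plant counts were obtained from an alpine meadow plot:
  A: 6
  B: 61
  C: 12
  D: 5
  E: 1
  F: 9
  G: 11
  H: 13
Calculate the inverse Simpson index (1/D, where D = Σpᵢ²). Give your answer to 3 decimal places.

3.240

Total N = 6+61+12+5+1+9+11+13 = 118, so the proportions are 0.0508475, 0.5169492, 0.1016949, 0.0423729, 0.0084746, 0.0762712, 0.0932203, 0.1101695 (working shown to 7 dp, full precision carried).
D = 0.0508475² + 0.5169492² + 0.1016949² + 0.0423729² + 0.0084746² + 0.0762712² + 0.0932203² + 0.1101695² = 0.0025855 + 0.2672364 + 0.0103419 + 0.0017955 + 0.0000718 + 0.0058173 + 0.0086900 + 0.0121373 = 0.3086757.
So 1/D = 3.23965, i.e. 3.240 to 3 decimal places.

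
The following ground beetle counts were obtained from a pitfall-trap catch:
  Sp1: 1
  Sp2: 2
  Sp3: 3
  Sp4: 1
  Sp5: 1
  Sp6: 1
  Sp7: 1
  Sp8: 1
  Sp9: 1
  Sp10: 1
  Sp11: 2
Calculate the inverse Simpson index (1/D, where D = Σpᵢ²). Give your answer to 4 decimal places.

Total N = 1+2+3+1+1+1+1+1+1+1+2 = 15, so the proportions are 0.06666667, 0.13333333, 0.2, 0.06666667, 0.06666667, 0.06666667, 0.06666667, 0.06666667, 0.06666667, 0.06666667, 0.13333333 (working shown to 8 dp, full precision carried).
D = 0.06666667² + 0.13333333² + 0.2² + 0.06666667² + 0.06666667² + 0.06666667² + 0.06666667² + 0.06666667² + 0.06666667² + 0.06666667² + 0.13333333² = 0.00444444 + 0.01777778 + 0.04000000 + 0.00444444 + 0.00444444 + 0.00444444 + 0.00444444 + 0.00444444 + 0.00444444 + 0.00444444 + 0.01777778 = 0.11111111.
So 1/D = 9.000000, i.e. 9.0000 to 4 decimal places.

9.0000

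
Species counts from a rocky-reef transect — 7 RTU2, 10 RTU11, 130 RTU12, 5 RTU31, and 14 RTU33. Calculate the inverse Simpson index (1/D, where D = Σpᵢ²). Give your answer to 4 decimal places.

1.5956

Total N = 7+10+130+5+14 = 166, so the proportions are 0.0421687, 0.060241, 0.7831325, 0.0301205, 0.0843373 (working shown to 7 dp, full precision carried).
D = 0.0421687² + 0.060241² + 0.7831325² + 0.0301205² + 0.0843373² = 0.0017782 + 0.0036290 + 0.6132966 + 0.0009072 + 0.0071128 = 0.6267238.
So 1/D = 1.595599, i.e. 1.5956 to 4 decimal places.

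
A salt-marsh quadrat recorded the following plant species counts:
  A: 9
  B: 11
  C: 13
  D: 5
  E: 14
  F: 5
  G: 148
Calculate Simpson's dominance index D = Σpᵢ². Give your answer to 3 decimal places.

0.536

Total N = 9+11+13+5+14+5+148 = 205, so the proportions are 0.0439, 0.05366, 0.06341, 0.02439, 0.06829, 0.02439, 0.72195 (working shown to 5 dp, full precision carried).
D = 0.0439² + 0.05366² + 0.06341² + 0.02439² + 0.06829² + 0.02439² + 0.72195² = 0.00193 + 0.00288 + 0.00402 + 0.00059 + 0.00466 + 0.00059 + 0.52121 = 0.53590.
To 3 decimal places, D = 0.536.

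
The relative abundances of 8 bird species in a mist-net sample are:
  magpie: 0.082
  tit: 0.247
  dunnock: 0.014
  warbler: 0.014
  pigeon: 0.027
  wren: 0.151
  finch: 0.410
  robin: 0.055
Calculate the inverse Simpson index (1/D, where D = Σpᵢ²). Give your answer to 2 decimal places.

D = 0.082² + 0.247² + 0.014² + 0.014² + 0.027² + 0.151² + 0.41² + 0.055² = 0.006724 + 0.061009 + 0.000196 + 0.000196 + 0.000729 + 0.022801 + 0.168100 + 0.003025 = 0.262780 (working shown to 6 dp, full precision carried).
So 1/D = 3.8055, i.e. 3.81 to 2 decimal places.

3.81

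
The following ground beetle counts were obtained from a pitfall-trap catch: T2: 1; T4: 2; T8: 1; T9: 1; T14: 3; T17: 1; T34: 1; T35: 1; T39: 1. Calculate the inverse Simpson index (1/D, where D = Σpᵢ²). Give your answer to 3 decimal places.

7.200

Total N = 1+2+1+1+3+1+1+1+1 = 12, so the proportions are 0.0833333, 0.1666667, 0.0833333, 0.0833333, 0.25, 0.0833333, 0.0833333, 0.0833333, 0.0833333 (working shown to 7 dp, full precision carried).
D = 0.0833333² + 0.1666667² + 0.0833333² + 0.0833333² + 0.25² + 0.0833333² + 0.0833333² + 0.0833333² + 0.0833333² = 0.0069444 + 0.0277778 + 0.0069444 + 0.0069444 + 0.0625000 + 0.0069444 + 0.0069444 + 0.0069444 + 0.0069444 = 0.1388889.
So 1/D = 7.20000, i.e. 7.200 to 3 decimal places.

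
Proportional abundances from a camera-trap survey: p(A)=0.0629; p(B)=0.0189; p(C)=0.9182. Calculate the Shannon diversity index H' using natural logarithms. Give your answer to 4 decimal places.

Each pᵢ ln pᵢ term (working shown to 6 dp, full precision carried): 0.0629×(-2.766209)=-0.173995, 0.0189×(-3.968593)=-0.075006, 0.9182×(-0.085340)=-0.078359.
Sum = -0.327360, so H' = 0.3274.

0.3274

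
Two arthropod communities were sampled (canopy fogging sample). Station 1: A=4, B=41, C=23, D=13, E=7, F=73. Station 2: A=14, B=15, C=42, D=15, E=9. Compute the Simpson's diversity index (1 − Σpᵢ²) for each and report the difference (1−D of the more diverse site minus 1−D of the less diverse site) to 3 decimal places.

Station 1: N=161, proportions 0.02484, 0.25466, 0.14286, 0.08075, 0.04348, 0.45342, giving 1−D = 0.70013 (working shown to 5 dp, full precision carried).
Station 2: N=95, proportions 0.14737, 0.15789, 0.44211, 0.15789, 0.09474, giving 1−D = 0.72399.
Difference = |0.70013 − 0.72399| = 0.02386, i.e. 0.024 to 3 decimal places.

0.024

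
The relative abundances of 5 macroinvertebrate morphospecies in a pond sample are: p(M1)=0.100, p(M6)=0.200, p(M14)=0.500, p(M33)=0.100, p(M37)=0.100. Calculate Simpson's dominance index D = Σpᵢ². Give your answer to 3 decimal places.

0.320

D = 0.1² + 0.2² + 0.5² + 0.1² + 0.1² = 0.01000 + 0.04000 + 0.25000 + 0.01000 + 0.01000 = 0.32000 (working shown to 5 dp, full precision carried).
To 3 decimal places, D = 0.320.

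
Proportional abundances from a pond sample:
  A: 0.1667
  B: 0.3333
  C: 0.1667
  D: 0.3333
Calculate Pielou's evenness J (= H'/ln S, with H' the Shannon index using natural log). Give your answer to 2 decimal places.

0.96

H' = −Σ pᵢ ln pᵢ = −((-0.2987) + (-0.3662) + (-0.2987) + (-0.3662)) = 1.3297 (working shown to 4 dp, full precision carried).
With S = 4 species, ln S = 1.3863, so J = 1.3297/1.3863 = 0.9592, i.e. 0.96 to 2 decimal places.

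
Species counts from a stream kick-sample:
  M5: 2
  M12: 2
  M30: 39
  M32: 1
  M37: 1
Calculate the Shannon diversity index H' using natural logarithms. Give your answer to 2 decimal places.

0.57

Total N = 2+2+39+1+1 = 45, so the proportions are 0.0444, 0.0444, 0.8667, 0.0222, 0.0222 (working shown to 4 dp, full precision carried).
Each pᵢ ln pᵢ term: 0.0444×(-3.1135)=-0.1384, 0.0444×(-3.1135)=-0.1384, 0.8667×(-0.1431)=-0.1240, 0.0222×(-3.8067)=-0.0846, 0.0222×(-3.8067)=-0.0846.
Sum = -0.5700, so H' = 0.57.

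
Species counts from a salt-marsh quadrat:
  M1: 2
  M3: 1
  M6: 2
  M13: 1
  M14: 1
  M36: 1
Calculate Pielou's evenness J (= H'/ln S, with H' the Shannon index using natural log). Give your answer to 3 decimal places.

Total N = 2+1+2+1+1+1 = 8, so the proportions are 0.25, 0.125, 0.25, 0.125, 0.125, 0.125 (working shown to 5 dp, full precision carried).
H' = −Σ pᵢ ln pᵢ = −((-0.34657) + (-0.25993) + (-0.34657) + (-0.25993) + (-0.25993) + (-0.25993)) = 1.73287.
With S = 6 species, ln S = 1.79176, so J = 1.73287/1.79176 = 0.96713, i.e. 0.967 to 3 decimal places.

0.967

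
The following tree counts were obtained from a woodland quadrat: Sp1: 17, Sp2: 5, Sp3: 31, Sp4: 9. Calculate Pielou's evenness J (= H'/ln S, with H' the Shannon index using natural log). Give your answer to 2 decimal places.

0.85

Total N = 17+5+31+9 = 62, so the proportions are 0.2742, 0.0806, 0.5, 0.1452 (working shown to 4 dp, full precision carried).
H' = −Σ pᵢ ln pᵢ = −((-0.3548) + (-0.2030) + (-0.3466) + (-0.2801)) = 1.1845.
With S = 4 species, ln S = 1.3863, so J = 1.1845/1.3863 = 0.8545, i.e. 0.85 to 2 decimal places.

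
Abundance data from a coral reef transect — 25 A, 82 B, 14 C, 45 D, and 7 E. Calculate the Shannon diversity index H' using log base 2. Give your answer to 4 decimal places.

Total N = 25+82+14+45+7 = 173, so the proportions are 0.144509, 0.473988, 0.080925, 0.260116, 0.040462 (working shown to 6 dp, full precision carried).
Each pᵢ log₂ pᵢ term: 0.144509×(-2.790772)=-0.403291, 0.473988×(-1.077076)=-0.510522, 0.080925×(-3.627273)=-0.293537, 0.260116×(-1.942775)=-0.505346, 0.040462×(-4.627273)=-0.187231.
Sum = -1.899926, so H' = 1.8999.

1.8999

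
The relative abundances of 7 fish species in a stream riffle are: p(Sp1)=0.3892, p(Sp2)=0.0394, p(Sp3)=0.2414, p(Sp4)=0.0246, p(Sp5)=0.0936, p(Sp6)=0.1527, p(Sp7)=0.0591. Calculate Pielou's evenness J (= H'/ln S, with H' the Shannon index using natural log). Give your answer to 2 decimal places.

0.82

H' = −Σ pᵢ ln pᵢ = −((-0.3673) + (-0.1274) + (-0.3431) + (-0.0911) + (-0.2217) + (-0.2870) + (-0.1672)) = 1.6048 (working shown to 4 dp, full precision carried).
With S = 7 species, ln S = 1.9459, so J = 1.6048/1.9459 = 0.8247, i.e. 0.82 to 2 decimal places.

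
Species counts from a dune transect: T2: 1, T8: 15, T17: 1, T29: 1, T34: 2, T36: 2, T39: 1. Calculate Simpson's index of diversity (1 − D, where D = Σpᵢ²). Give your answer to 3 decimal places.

0.552

Total N = 1+15+1+1+2+2+1 = 23, so the proportions are 0.04348, 0.65217, 0.04348, 0.04348, 0.08696, 0.08696, 0.04348 (working shown to 5 dp, full precision carried).
D = 0.04348² + 0.65217² + 0.04348² + 0.04348² + 0.08696² + 0.08696² + 0.04348² = 0.00189 + 0.42533 + 0.00189 + 0.00189 + 0.00756 + 0.00756 + 0.00189 = 0.44802.
So 1 − D = 0.55198, i.e. 0.552 to 3 decimal places.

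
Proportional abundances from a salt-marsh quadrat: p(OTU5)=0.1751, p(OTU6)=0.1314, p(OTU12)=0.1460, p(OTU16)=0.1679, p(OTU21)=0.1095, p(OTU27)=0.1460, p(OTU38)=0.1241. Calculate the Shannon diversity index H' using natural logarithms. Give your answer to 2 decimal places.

1.93

Each pᵢ ln pᵢ term (working shown to 4 dp, full precision carried): 0.1751×(-1.7424)=-0.3051, 0.1314×(-2.0295)=-0.2667, 0.146×(-1.9241)=-0.2809, 0.1679×(-1.7844)=-0.2996, 0.1095×(-2.2118)=-0.2422, 0.146×(-1.9241)=-0.2809, 0.1241×(-2.0867)=-0.2590.
Sum = -1.9344, so H' = 1.93.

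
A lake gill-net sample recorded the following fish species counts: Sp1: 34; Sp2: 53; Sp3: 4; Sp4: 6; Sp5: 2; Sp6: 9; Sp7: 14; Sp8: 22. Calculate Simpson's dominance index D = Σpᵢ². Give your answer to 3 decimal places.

0.231

Total N = 34+53+4+6+2+9+14+22 = 144, so the proportions are 0.23611, 0.36806, 0.02778, 0.04167, 0.01389, 0.0625, 0.09722, 0.15278 (working shown to 5 dp, full precision carried).
D = 0.23611² + 0.36806² + 0.02778² + 0.04167² + 0.01389² + 0.0625² + 0.09722² + 0.15278² = 0.05575 + 0.13546 + 0.00077 + 0.00174 + 0.00019 + 0.00391 + 0.00945 + 0.02334 = 0.23061.
To 3 decimal places, D = 0.231.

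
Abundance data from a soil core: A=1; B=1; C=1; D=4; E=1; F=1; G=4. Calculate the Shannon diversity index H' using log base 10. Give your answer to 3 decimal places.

Total N = 1+1+1+4+1+1+4 = 13, so the proportions are 0.07692, 0.07692, 0.07692, 0.30769, 0.07692, 0.07692, 0.30769 (working shown to 5 dp, full precision carried).
Each pᵢ log₁₀ pᵢ term: 0.07692×(-1.11394)=-0.08569, 0.07692×(-1.11394)=-0.08569, 0.07692×(-1.11394)=-0.08569, 0.30769×(-0.51188)=-0.15750, 0.07692×(-1.11394)=-0.08569, 0.07692×(-1.11394)=-0.08569, 0.30769×(-0.51188)=-0.15750.
Sum = -0.74344, so H' = 0.743.

0.743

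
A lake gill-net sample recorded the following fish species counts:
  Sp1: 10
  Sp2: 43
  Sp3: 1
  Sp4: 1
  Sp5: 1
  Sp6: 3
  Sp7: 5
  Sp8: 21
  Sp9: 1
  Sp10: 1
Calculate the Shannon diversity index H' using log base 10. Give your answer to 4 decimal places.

0.6415

Total N = 10+43+1+1+1+3+5+21+1+1 = 87, so the proportions are 0.1149425, 0.4942529, 0.0114943, 0.0114943, 0.0114943, 0.0344828, 0.0574713, 0.2413793, 0.0114943, 0.0114943 (working shown to 7 dp, full precision carried).
Each pᵢ log₁₀ pᵢ term: 0.1149425×(-0.9395193)=-0.1079907, 0.4942529×(-0.3060508)=-0.1512665, 0.0114943×(-1.9395193)=-0.0222933, 0.0114943×(-1.9395193)=-0.0222933, 0.0114943×(-1.9395193)=-0.0222933, 0.0344828×(-1.4623980)=-0.0504275, 0.0574713×(-1.2405492)=-0.0712959, 0.2413793×(-0.6173000)=-0.1490034, 0.0114943×(-1.9395193)=-0.0222933, 0.0114943×(-1.9395193)=-0.0222933.
Sum = -0.6414507, so H' = 0.6415.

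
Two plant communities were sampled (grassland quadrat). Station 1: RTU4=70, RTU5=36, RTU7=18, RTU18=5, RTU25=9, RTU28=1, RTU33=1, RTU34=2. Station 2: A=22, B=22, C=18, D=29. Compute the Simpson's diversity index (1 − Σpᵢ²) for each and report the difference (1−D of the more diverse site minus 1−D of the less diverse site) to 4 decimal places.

Station 1: N=142, proportions 0.492958, 0.253521, 0.126761, 0.035211, 0.06338, 0.007042, 0.007042, 0.014085, giving 1−D = 0.671097 (working shown to 6 dp, full precision carried).
Station 2: N=91, proportions 0.241758, 0.241758, 0.197802, 0.318681, giving 1−D = 0.742422.
Difference = |0.671097 − 0.742422| = 0.071325, i.e. 0.0713 to 4 decimal places.

0.0713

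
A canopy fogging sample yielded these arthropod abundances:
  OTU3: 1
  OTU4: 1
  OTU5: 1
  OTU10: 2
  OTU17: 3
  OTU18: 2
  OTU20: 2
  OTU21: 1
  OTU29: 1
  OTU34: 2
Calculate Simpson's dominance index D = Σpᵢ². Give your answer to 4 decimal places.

Total N = 1+1+1+2+3+2+2+1+1+2 = 16, so the proportions are 0.0625, 0.0625, 0.0625, 0.125, 0.1875, 0.125, 0.125, 0.0625, 0.0625, 0.125 (working shown to 6 dp, full precision carried).
D = 0.0625² + 0.0625² + 0.0625² + 0.125² + 0.1875² + 0.125² + 0.125² + 0.0625² + 0.0625² + 0.125² = 0.003906 + 0.003906 + 0.003906 + 0.015625 + 0.035156 + 0.015625 + 0.015625 + 0.003906 + 0.003906 + 0.015625 = 0.117188.
To 4 decimal places, D = 0.1172.

0.1172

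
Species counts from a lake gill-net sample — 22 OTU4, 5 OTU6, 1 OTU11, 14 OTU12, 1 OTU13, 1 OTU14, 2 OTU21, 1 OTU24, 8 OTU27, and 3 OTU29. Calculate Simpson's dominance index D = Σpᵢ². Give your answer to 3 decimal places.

Total N = 22+5+1+14+1+1+2+1+8+3 = 58, so the proportions are 0.37931, 0.08621, 0.01724, 0.24138, 0.01724, 0.01724, 0.03448, 0.01724, 0.13793, 0.05172 (working shown to 5 dp, full precision carried).
D = 0.37931² + 0.08621² + 0.01724² + 0.24138² + 0.01724² + 0.01724² + 0.03448² + 0.01724² + 0.13793² + 0.05172² = 0.14388 + 0.00743 + 0.00030 + 0.05826 + 0.00030 + 0.00030 + 0.00119 + 0.00030 + 0.01902 + 0.00268 = 0.23365.
To 3 decimal places, D = 0.234.

0.234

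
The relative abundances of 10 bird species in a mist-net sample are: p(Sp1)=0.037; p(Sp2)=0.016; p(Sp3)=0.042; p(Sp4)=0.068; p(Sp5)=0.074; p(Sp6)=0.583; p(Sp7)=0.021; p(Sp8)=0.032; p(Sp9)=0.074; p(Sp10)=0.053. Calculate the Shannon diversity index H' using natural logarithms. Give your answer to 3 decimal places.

Each pᵢ ln pᵢ term (working shown to 5 dp, full precision carried): 0.037×(-3.29684)=-0.12198, 0.016×(-4.13517)=-0.06616, 0.042×(-3.17009)=-0.13314, 0.068×(-2.68825)=-0.18280, 0.074×(-2.60369)=-0.19267, 0.583×(-0.53957)=-0.31457, 0.021×(-3.86323)=-0.08113, 0.032×(-3.44202)=-0.11014, 0.074×(-2.60369)=-0.19267, 0.053×(-2.93746)=-0.15569.
Sum = -1.55096, so H' = 1.551.

1.551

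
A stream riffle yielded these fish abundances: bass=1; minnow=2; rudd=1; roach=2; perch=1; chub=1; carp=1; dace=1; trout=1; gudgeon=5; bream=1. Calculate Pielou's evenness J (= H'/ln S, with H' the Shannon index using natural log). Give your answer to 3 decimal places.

Total N = 1+2+1+2+1+1+1+1+1+5+1 = 17, so the proportions are 0.05882, 0.11765, 0.05882, 0.11765, 0.05882, 0.05882, 0.05882, 0.05882, 0.05882, 0.29412, 0.05882 (working shown to 5 dp, full precision carried).
H' = −Σ pᵢ ln pᵢ = −((-0.16666) + (-0.25177) + (-0.16666) + (-0.25177) + (-0.16666) + (-0.16666) + (-0.16666) + (-0.16666) + (-0.16666) + (-0.35993) + (-0.16666)) = 2.19676.
With S = 11 species, ln S = 2.39790, so J = 2.19676/2.39790 = 0.91612, i.e. 0.916 to 3 decimal places.

0.916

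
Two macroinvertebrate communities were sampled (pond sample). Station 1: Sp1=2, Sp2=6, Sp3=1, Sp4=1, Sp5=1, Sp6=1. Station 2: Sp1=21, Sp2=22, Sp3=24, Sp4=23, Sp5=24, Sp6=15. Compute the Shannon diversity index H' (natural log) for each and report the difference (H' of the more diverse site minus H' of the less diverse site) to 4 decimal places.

0.3071

Station 1: N=12, proportions 0.166667, 0.5, 0.083333, 0.083333, 0.083333, 0.083333, giving H' = 1.473502 (working shown to 6 dp, full precision carried).
Station 2: N=129, proportions 0.162791, 0.170543, 0.186047, 0.178295, 0.186047, 0.116279, giving H' = 1.780575.
Difference = |1.473502 − 1.780575| = 0.307073, i.e. 0.3071 to 4 decimal places.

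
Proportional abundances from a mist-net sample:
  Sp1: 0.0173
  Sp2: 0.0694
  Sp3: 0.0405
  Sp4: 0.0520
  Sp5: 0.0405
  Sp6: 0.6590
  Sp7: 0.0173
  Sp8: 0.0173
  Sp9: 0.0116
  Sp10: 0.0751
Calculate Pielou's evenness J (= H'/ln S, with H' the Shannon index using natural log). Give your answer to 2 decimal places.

0.58

H' = −Σ pᵢ ln pᵢ = −((-0.0702) + (-0.1852) + (-0.1299) + (-0.1537) + (-0.1299) + (-0.2748) + (-0.0702) + (-0.0702) + (-0.0517) + (-0.1944)) = 1.3301 (working shown to 4 dp, full precision carried).
With S = 10 species, ln S = 2.3026, so J = 1.3301/2.3026 = 0.5777, i.e. 0.58 to 2 decimal places.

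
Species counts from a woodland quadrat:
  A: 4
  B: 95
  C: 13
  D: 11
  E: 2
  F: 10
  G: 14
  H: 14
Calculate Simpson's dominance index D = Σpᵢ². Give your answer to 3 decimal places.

0.370

Total N = 4+95+13+11+2+10+14+14 = 163, so the proportions are 0.02454, 0.58282, 0.07975, 0.06748, 0.01227, 0.06135, 0.08589, 0.08589 (working shown to 5 dp, full precision carried).
D = 0.02454² + 0.58282² + 0.07975² + 0.06748² + 0.01227² + 0.06135² + 0.08589² + 0.08589² = 0.00060 + 0.33968 + 0.00636 + 0.00455 + 0.00015 + 0.00376 + 0.00738 + 0.00738 = 0.36987.
To 3 decimal places, D = 0.370.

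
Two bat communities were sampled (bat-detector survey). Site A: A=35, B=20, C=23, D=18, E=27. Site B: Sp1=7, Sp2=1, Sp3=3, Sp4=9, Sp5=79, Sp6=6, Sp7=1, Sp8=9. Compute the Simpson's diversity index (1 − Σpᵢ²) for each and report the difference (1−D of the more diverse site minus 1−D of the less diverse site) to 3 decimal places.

0.279

Site A: N=123, proportions 0.28455, 0.1626, 0.18699, 0.14634, 0.21951, giving 1−D = 0.78802 (working shown to 5 dp, full precision carried).
Site B: N=115, proportions 0.06087, 0.0087, 0.02609, 0.07826, 0.68696, 0.05217, 0.0087, 0.07826, giving 1−D = 0.50858.
Difference = |0.78802 − 0.50858| = 0.27944, i.e. 0.279 to 3 decimal places.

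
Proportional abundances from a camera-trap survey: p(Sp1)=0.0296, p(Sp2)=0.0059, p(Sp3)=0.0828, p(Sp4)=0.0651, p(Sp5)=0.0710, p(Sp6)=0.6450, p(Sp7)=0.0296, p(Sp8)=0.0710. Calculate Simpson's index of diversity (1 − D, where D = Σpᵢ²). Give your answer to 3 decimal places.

0.561

D = 0.0296² + 0.0059² + 0.0828² + 0.0651² + 0.071² + 0.645² + 0.0296² + 0.071² = 0.00088 + 0.00003 + 0.00686 + 0.00424 + 0.00504 + 0.41603 + 0.00088 + 0.00504 = 0.43899 (working shown to 5 dp, full precision carried).
So 1 − D = 0.56101, i.e. 0.561 to 3 decimal places.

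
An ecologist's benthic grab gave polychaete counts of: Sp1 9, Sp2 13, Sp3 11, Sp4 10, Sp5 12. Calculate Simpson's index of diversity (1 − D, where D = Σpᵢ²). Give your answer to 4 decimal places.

Total N = 9+13+11+10+12 = 55, so the proportions are 0.163636, 0.236364, 0.2, 0.181818, 0.218182 (working shown to 6 dp, full precision carried).
D = 0.163636² + 0.236364² + 0.2² + 0.181818² + 0.218182² = 0.026777 + 0.055868 + 0.040000 + 0.033058 + 0.047603 = 0.203306.
So 1 − D = 0.796694, i.e. 0.7967 to 4 decimal places.

0.7967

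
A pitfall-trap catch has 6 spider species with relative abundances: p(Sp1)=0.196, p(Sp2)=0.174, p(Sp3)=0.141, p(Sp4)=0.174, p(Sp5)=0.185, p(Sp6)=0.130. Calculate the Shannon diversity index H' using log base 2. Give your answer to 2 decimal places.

2.57

Each pᵢ log₂ pᵢ term (working shown to 4 dp, full precision carried): 0.196×(-2.3511)=-0.4608, 0.174×(-2.5228)=-0.4390, 0.141×(-2.8262)=-0.3985, 0.174×(-2.5228)=-0.4390, 0.185×(-2.4344)=-0.4504, 0.13×(-2.9434)=-0.3826.
Sum = -2.5703, so H' = 2.57.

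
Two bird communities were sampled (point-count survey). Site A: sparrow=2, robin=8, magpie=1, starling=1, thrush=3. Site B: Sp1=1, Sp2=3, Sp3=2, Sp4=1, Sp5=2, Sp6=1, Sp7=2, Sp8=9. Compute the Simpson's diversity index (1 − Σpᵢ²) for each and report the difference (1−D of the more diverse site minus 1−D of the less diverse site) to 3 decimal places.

0.113

Site A: N=15, proportions 0.133333, 0.533333, 0.066667, 0.066667, 0.2, giving 1−D = 0.648889 (working shown to 6 dp, full precision carried).
Site B: N=21, proportions 0.047619, 0.142857, 0.095238, 0.047619, 0.095238, 0.047619, 0.095238, 0.428571, giving 1−D = 0.761905.
Difference = |0.648889 − 0.761905| = 0.113016, i.e. 0.113 to 3 decimal places.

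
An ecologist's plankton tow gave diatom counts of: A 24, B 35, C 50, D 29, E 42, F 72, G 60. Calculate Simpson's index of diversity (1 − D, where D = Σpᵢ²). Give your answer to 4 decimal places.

0.8388

Total N = 24+35+50+29+42+72+60 = 312, so the proportions are 0.076923, 0.112179, 0.160256, 0.092949, 0.134615, 0.230769, 0.192308 (working shown to 6 dp, full precision carried).
D = 0.076923² + 0.112179² + 0.160256² + 0.092949² + 0.134615² + 0.230769² + 0.192308² = 0.005917 + 0.012584 + 0.025682 + 0.008639 + 0.018121 + 0.053254 + 0.036982 = 0.161181.
So 1 − D = 0.838819, i.e. 0.8388 to 4 decimal places.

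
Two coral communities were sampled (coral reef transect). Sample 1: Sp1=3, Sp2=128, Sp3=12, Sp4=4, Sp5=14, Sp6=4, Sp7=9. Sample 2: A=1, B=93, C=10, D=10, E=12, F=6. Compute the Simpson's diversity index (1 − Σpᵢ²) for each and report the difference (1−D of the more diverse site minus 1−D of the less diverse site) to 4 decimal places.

Sample 1: N=174, proportions 0.0172414, 0.7356322, 0.0689655, 0.0229885, 0.0804598, 0.0229885, 0.0517241, giving 1−D = 0.4435857 (working shown to 7 dp, full precision carried).
Sample 2: N=132, proportions 0.0075758, 0.7045455, 0.0757576, 0.0757576, 0.0909091, 0.0454545, giving 1−D = 0.4817493.
Difference = |0.4435857 − 0.4817493| = 0.0381636, i.e. 0.0382 to 4 decimal places.

0.0382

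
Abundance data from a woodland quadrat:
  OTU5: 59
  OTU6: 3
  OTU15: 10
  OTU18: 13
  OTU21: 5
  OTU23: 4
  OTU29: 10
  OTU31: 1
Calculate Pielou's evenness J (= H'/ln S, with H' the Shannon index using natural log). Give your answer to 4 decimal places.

Total N = 59+3+10+13+5+4+10+1 = 105, so the proportions are 0.561905, 0.028571, 0.095238, 0.12381, 0.047619, 0.038095, 0.095238, 0.009524 (working shown to 6 dp, full precision carried).
H' = −Σ pᵢ ln pᵢ = −((-0.323895) + (-0.101581) + (-0.223941) + (-0.258639) + (-0.144977) + (-0.124483) + (-0.223941) + (-0.044323)) = 1.445780.
With S = 8 species, ln S = 2.079442, so J = 1.445780/2.079442 = 0.695273, i.e. 0.6953 to 4 decimal places.

0.6953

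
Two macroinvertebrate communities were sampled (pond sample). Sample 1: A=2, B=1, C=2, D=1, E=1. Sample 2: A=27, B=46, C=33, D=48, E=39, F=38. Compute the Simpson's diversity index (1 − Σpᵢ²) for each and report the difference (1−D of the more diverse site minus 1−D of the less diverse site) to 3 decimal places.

Sample 1: N=7, proportions 0.28571, 0.14286, 0.28571, 0.14286, 0.14286, giving 1−D = 0.77551 (working shown to 5 dp, full precision carried).
Sample 2: N=231, proportions 0.11688, 0.19913, 0.14286, 0.20779, 0.16883, 0.1645, giving 1−D = 0.82753.
Difference = |0.77551 − 0.82753| = 0.05202, i.e. 0.052 to 3 decimal places.

0.052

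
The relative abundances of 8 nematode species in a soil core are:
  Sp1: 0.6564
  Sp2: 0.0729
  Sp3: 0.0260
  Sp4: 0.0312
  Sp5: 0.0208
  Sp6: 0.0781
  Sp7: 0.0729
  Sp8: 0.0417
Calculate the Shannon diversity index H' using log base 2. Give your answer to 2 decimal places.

Each pᵢ log₂ pᵢ term (working shown to 4 dp, full precision carried): 0.6564×(-0.6074)=-0.3987, 0.0729×(-3.7779)=-0.2754, 0.026×(-5.2653)=-0.1369, 0.0312×(-5.0023)=-0.1561, 0.0208×(-5.5873)=-0.1162, 0.0781×(-3.6785)=-0.2873, 0.0729×(-3.7779)=-0.2754, 0.0417×(-4.5838)=-0.1911.
Sum = -1.8371, so H' = 1.84.

1.84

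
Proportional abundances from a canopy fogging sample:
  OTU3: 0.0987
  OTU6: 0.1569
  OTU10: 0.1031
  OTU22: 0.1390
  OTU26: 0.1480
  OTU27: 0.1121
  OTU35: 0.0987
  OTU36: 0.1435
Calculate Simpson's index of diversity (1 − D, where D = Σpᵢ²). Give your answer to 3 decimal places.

D = 0.0987² + 0.1569² + 0.1031² + 0.139² + 0.148² + 0.1121² + 0.0987² + 0.1435² = 0.00974 + 0.02462 + 0.01063 + 0.01932 + 0.02190 + 0.01257 + 0.00974 + 0.02059 = 0.12911 (working shown to 5 dp, full precision carried).
So 1 − D = 0.87089, i.e. 0.871 to 3 decimal places.

0.871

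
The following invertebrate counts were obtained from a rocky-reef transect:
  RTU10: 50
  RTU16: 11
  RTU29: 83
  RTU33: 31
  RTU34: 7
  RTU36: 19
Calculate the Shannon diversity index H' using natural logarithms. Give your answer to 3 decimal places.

1.499

Total N = 50+11+83+31+7+19 = 201, so the proportions are 0.24876, 0.05473, 0.41294, 0.15423, 0.03483, 0.09453 (working shown to 5 dp, full precision carried).
Each pᵢ ln pᵢ term: 0.24876×(-1.39128)=-0.34609, 0.05473×(-2.90541)=-0.15900, 0.41294×(-0.88446)=-0.36523, 0.15423×(-1.86932)=-0.28830, 0.03483×(-3.35739)=-0.11692, 0.09453×(-2.35887)=-0.22298.
Sum = -1.49852, so H' = 1.499.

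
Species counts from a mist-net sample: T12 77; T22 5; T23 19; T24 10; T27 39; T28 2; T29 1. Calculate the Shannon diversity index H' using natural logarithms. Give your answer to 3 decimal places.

Total N = 77+5+19+10+39+2+1 = 153, so the proportions are 0.50327, 0.03268, 0.12418, 0.06536, 0.2549, 0.01307, 0.00654 (working shown to 5 dp, full precision carried).
Each pᵢ ln pᵢ term: 0.50327×(-0.68663)=-0.34556, 0.03268×(-3.42100)=-0.11180, 0.12418×(-2.08600)=-0.25905, 0.06536×(-2.72785)=-0.17829, 0.2549×(-1.36688)=-0.34842, 0.01307×(-4.33729)=-0.05670, 0.00654×(-5.03044)=-0.03288.
Sum = -1.33269, so H' = 1.333.

1.333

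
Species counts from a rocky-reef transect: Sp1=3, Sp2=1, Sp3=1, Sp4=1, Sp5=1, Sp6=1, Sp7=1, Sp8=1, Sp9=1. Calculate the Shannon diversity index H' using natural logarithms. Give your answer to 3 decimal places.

Total N = 3+1+1+1+1+1+1+1+1 = 11, so the proportions are 0.27273, 0.09091, 0.09091, 0.09091, 0.09091, 0.09091, 0.09091, 0.09091, 0.09091 (working shown to 5 dp, full precision carried).
Each pᵢ ln pᵢ term: 0.27273×(-1.29928)=-0.35435, 0.09091×(-2.39790)=-0.21799, 0.09091×(-2.39790)=-0.21799, 0.09091×(-2.39790)=-0.21799, 0.09091×(-2.39790)=-0.21799, 0.09091×(-2.39790)=-0.21799, 0.09091×(-2.39790)=-0.21799, 0.09091×(-2.39790)=-0.21799, 0.09091×(-2.39790)=-0.21799.
Sum = -2.09827, so H' = 2.098.

2.098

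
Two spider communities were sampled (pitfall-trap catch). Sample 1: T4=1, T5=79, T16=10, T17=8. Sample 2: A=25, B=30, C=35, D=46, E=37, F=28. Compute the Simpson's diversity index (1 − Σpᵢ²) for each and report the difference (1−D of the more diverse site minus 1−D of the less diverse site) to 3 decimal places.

0.493

Sample 1: N=98, proportions 0.0102, 0.80612, 0.10204, 0.08163, giving 1−D = 0.33299 (working shown to 5 dp, full precision carried).
Sample 2: N=201, proportions 0.12438, 0.14925, 0.17413, 0.22886, 0.18408, 0.1393, giving 1−D = 0.82627.
Difference = |0.33299 − 0.82627| = 0.49328, i.e. 0.493 to 3 decimal places.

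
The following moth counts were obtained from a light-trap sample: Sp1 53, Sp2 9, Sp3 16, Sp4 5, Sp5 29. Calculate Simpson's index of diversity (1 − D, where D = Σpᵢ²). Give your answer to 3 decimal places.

Total N = 53+9+16+5+29 = 112, so the proportions are 0.47321, 0.08036, 0.14286, 0.04464, 0.25893 (working shown to 5 dp, full precision carried).
D = 0.47321² + 0.08036² + 0.14286² + 0.04464² + 0.25893² = 0.22393 + 0.00646 + 0.02041 + 0.00199 + 0.06704 = 0.31983.
So 1 − D = 0.68017, i.e. 0.680 to 3 decimal places.

0.680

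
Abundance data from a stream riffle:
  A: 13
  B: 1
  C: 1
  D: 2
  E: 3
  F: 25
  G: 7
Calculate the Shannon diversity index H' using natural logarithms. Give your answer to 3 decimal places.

Total N = 13+1+1+2+3+25+7 = 52, so the proportions are 0.25, 0.01923, 0.01923, 0.03846, 0.05769, 0.48077, 0.13462 (working shown to 5 dp, full precision carried).
Each pᵢ ln pᵢ term: 0.25×(-1.38629)=-0.34657, 0.01923×(-3.95124)=-0.07599, 0.01923×(-3.95124)=-0.07599, 0.03846×(-3.25810)=-0.12531, 0.05769×(-2.85263)=-0.16457, 0.48077×(-0.73237)=-0.35210, 0.13462×(-2.00533)=-0.26995.
Sum = -1.41048, so H' = 1.410.

1.410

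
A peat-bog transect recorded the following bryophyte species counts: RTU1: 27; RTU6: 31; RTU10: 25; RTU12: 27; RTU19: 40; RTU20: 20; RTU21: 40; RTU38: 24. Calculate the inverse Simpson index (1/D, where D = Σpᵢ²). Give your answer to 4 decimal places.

Total N = 27+31+25+27+40+20+40+24 = 234, so the proportions are 0.11538462, 0.13247863, 0.10683761, 0.11538462, 0.17094017, 0.08547009, 0.17094017, 0.1025641 (working shown to 8 dp, full precision carried).
D = 0.11538462² + 0.13247863² + 0.10683761² + 0.11538462² + 0.17094017² + 0.08547009² + 0.17094017² + 0.1025641² = 0.01331361 + 0.01755059 + 0.01141427 + 0.01331361 + 0.02922054 + 0.00730514 + 0.02922054 + 0.01051940 = 0.13185770.
So 1/D = 7.583934, i.e. 7.5839 to 4 decimal places.

7.5839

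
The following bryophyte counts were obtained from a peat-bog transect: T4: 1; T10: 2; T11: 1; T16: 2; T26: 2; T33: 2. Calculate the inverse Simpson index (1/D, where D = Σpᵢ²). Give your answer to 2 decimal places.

5.56

Total N = 1+2+1+2+2+2 = 10, so the proportions are 0.1, 0.2, 0.1, 0.2, 0.2, 0.2 (working shown to 6 dp, full precision carried).
D = 0.1² + 0.2² + 0.1² + 0.2² + 0.2² + 0.2² = 0.010000 + 0.040000 + 0.010000 + 0.040000 + 0.040000 + 0.040000 = 0.180000.
So 1/D = 5.5556, i.e. 5.56 to 2 decimal places.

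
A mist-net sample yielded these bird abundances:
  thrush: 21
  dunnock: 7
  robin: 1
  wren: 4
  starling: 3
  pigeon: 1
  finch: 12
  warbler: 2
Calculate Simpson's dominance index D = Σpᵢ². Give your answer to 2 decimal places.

0.26

Total N = 21+7+1+4+3+1+12+2 = 51, so the proportions are 0.4118, 0.1373, 0.0196, 0.0784, 0.0588, 0.0196, 0.2353, 0.0392 (working shown to 4 dp, full precision carried).
D = 0.4118² + 0.1373² + 0.0196² + 0.0784² + 0.0588² + 0.0196² + 0.2353² + 0.0392² = 0.1696 + 0.0188 + 0.0004 + 0.0062 + 0.0035 + 0.0004 + 0.0554 + 0.0015 = 0.2557.
To 2 decimal places, D = 0.26.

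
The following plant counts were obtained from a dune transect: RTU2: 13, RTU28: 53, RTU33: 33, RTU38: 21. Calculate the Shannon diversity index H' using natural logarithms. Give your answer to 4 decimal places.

1.2617

Total N = 13+53+33+21 = 120, so the proportions are 0.108333, 0.441667, 0.275, 0.175 (working shown to 6 dp, full precision carried).
Each pᵢ ln pᵢ term: 0.108333×(-2.222542)=-0.240775, 0.441667×(-0.817200)=-0.360930, 0.275×(-1.290984)=-0.355021, 0.175×(-1.742969)=-0.305020.
Sum = -1.261746, so H' = 1.2617.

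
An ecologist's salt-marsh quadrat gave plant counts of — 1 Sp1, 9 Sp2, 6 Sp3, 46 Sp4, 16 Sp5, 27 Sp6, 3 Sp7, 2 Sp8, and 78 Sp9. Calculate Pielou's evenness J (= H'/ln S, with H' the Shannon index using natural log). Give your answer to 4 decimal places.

Total N = 1+9+6+46+16+27+3+2+78 = 188, so the proportions are 0.005319, 0.047872, 0.031915, 0.244681, 0.085106, 0.143617, 0.015957, 0.010638, 0.414894 (working shown to 6 dp, full precision carried).
H' = −Σ pᵢ ln pᵢ = −((-0.027853) + (-0.145494) + (-0.109937) + (-0.344462) + (-0.209690) + (-0.278704) + (-0.066029) + (-0.048333) + (-0.364996)) = 1.595498.
With S = 9 species, ln S = 2.197225, so J = 1.595498/2.197225 = 0.726142, i.e. 0.7261 to 4 decimal places.

0.7261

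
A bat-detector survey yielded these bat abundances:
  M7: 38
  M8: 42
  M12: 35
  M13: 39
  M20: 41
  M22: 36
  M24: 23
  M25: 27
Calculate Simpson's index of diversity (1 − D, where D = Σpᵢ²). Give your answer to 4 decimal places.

0.8710

Total N = 38+42+35+39+41+36+23+27 = 281, so the proportions are 0.135231, 0.149466, 0.124555, 0.13879, 0.145907, 0.128114, 0.081851, 0.096085 (working shown to 6 dp, full precision carried).
D = 0.135231² + 0.149466² + 0.124555² + 0.13879² + 0.145907² + 0.128114² + 0.081851² + 0.096085² = 0.018288 + 0.022340 + 0.015514 + 0.019263 + 0.021289 + 0.016413 + 0.006700 + 0.009232 = 0.129038.
So 1 − D = 0.870962, i.e. 0.8710 to 4 decimal places.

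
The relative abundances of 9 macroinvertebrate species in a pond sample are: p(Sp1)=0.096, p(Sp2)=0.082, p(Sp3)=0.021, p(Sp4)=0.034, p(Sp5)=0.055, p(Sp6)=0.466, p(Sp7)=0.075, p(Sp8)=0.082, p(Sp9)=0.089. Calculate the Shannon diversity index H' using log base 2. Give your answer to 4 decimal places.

2.5336

Each pᵢ log₂ pᵢ term (working shown to 6 dp, full precision carried): 0.096×(-3.380822)=-0.324559, 0.082×(-3.608232)=-0.295875, 0.021×(-5.573467)=-0.117043, 0.034×(-4.878321)=-0.165863, 0.055×(-4.184425)=-0.230143, 0.466×(-1.101598)=-0.513345, 0.075×(-3.736966)=-0.280272, 0.082×(-3.608232)=-0.295875, 0.089×(-3.490051)=-0.310615.
Sum = -2.533590, so H' = 2.5336.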